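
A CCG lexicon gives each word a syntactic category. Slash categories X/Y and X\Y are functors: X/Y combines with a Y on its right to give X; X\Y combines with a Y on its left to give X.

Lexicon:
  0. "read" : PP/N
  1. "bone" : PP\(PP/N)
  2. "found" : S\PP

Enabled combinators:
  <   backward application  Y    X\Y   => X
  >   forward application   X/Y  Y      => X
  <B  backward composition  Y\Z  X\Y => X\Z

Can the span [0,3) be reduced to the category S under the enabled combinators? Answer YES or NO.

[0,3] S   <
  [0,2] PP   <
    [0,1] "read" : PP/N
    [1,2] "bone" : PP\(PP/N)
  [2,3] "found" : S\PP

YES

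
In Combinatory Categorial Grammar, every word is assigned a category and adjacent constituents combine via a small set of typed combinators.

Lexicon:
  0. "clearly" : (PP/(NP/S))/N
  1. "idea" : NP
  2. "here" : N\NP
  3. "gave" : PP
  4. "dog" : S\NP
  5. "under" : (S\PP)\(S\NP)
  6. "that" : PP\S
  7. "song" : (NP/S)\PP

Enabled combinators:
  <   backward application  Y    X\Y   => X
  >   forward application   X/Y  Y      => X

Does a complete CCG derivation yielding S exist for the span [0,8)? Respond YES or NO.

NO

(PP/(NP/S))/N NP N\NP PP S\NP (S\PP)\(S\NP) PP\S (NP/S)\PP
CKY chart[0,8] = {PP}; S ∉ chart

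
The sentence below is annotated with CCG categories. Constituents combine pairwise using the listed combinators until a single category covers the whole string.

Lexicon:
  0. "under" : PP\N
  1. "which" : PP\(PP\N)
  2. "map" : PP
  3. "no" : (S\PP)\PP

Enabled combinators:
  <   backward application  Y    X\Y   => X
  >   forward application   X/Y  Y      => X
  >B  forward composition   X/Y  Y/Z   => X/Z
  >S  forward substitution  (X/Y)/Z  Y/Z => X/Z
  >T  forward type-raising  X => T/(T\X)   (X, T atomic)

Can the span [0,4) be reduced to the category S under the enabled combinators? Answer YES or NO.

YES

[0,4] S   <
  [0,2] PP   <
    [0,1] "under" : PP\N
    [1,2] "which" : PP\(PP\N)
  [2,4] S\PP   <
    [2,3] "map" : PP
    [3,4] "no" : (S\PP)\PP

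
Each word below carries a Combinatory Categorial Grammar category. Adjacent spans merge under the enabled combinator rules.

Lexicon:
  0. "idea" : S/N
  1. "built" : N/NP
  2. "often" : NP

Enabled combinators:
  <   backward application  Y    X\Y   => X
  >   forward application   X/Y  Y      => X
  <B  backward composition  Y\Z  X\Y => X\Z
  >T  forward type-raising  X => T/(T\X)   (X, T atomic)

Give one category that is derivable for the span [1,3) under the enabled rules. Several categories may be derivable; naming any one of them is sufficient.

[0,3] S   >
  [0,1] "idea" : S/N
  [1,3] N   >
    [1,2] "built" : N/NP
    [2,3] "often" : NP

N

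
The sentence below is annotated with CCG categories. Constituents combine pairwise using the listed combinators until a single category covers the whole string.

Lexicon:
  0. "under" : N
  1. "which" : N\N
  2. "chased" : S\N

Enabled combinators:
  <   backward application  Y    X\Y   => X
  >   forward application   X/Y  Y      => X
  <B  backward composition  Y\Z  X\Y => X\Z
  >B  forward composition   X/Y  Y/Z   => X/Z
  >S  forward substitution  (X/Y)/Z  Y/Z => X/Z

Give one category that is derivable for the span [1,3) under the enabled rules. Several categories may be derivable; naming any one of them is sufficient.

S\N

[0,3] S   <
  [0,1] "under" : N
  [1,3] S\N   <B
    [1,2] "which" : N\N
    [2,3] "chased" : S\N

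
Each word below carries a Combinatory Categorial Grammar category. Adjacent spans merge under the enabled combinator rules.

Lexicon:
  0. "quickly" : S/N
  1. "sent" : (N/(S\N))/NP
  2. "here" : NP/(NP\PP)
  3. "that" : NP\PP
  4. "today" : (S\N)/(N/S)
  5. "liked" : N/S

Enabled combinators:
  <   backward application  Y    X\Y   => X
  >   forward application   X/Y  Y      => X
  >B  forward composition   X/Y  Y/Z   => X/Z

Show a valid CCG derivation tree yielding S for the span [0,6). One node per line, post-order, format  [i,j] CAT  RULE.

[0,6] S   >
  [0,1] "quickly" : S/N
  [1,6] N   >
    [1,4] N/(S\N)   >
      [1,2] "sent" : (N/(S\N))/NP
      [2,4] NP   >
        [2,3] "here" : NP/(NP\PP)
        [3,4] "that" : NP\PP
    [4,6] S\N   >
      [4,5] "today" : (S\N)/(N/S)
      [5,6] "liked" : N/S

[0,1] S/N  lex  "quickly"
[1,2] (N/(S\N))/NP  lex  "sent"
[2,3] NP/(NP\PP)  lex  "here"
[3,4] NP\PP  lex  "that"
[2,4] NP  >  k=3
[1,4] N/(S\N)  >  k=2
[4,5] (S\N)/(N/S)  lex  "today"
[5,6] N/S  lex  "liked"
[4,6] S\N  >  k=5
[1,6] N  >  k=4
[0,6] S  >  k=1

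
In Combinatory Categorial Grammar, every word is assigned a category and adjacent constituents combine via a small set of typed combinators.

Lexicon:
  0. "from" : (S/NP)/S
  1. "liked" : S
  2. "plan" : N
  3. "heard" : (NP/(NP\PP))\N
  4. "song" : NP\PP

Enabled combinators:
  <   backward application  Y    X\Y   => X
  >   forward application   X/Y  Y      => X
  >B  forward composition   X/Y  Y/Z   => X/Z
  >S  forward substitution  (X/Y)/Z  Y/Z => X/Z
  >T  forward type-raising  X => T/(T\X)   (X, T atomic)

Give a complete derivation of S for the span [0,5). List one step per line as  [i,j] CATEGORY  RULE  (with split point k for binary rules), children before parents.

[0,1] (S/NP)/S  lex  "from"
[1,2] S  lex  "liked"
[0,2] S/NP  >  k=1
[2,3] N  lex  "plan"
[3,4] (NP/(NP\PP))\N  lex  "heard"
[2,4] NP/(NP\PP)  <  k=3
[4,5] NP\PP  lex  "song"
[2,5] NP  >  k=4
[0,5] S  >  k=2

[0,5] S   >
  [0,2] S/NP   >
    [0,1] "from" : (S/NP)/S
    [1,2] "liked" : S
  [2,5] NP   >
    [2,4] NP/(NP\PP)   <
      [2,3] "plan" : N
      [3,4] "heard" : (NP/(NP\PP))\N
    [4,5] "song" : NP\PP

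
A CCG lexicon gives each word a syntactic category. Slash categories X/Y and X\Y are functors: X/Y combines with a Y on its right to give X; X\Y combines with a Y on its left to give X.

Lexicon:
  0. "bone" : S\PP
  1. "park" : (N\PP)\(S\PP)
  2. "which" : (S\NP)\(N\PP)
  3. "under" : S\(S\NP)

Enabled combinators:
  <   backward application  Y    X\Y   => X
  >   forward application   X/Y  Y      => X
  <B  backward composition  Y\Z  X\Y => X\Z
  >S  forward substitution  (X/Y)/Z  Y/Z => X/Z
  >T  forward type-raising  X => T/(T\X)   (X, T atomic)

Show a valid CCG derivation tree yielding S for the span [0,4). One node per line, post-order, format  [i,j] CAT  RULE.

[0,1] S\PP  lex  "bone"
[1,2] (N\PP)\(S\PP)  lex  "park"
[0,2] N\PP  <  k=1
[2,3] (S\NP)\(N\PP)  lex  "which"
[0,3] S\NP  <  k=2
[3,4] S\(S\NP)  lex  "under"
[0,4] S  <  k=3

[0,4] S   <
  [0,3] S\NP   <
    [0,2] N\PP   <
      [0,1] "bone" : S\PP
      [1,2] "park" : (N\PP)\(S\PP)
    [2,3] "which" : (S\NP)\(N\PP)
  [3,4] "under" : S\(S\NP)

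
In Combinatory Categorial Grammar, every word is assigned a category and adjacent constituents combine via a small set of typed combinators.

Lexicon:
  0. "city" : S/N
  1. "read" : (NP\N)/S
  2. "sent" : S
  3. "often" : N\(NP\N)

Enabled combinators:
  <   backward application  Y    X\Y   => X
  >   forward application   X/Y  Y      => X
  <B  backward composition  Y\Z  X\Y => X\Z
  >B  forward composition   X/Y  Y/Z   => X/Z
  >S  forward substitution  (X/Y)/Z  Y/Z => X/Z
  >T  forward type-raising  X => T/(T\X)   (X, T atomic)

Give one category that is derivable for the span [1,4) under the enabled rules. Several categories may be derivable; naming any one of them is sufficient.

[0,4] S   >
  [0,1] "city" : S/N
  [1,4] N   <
    [1,3] NP\N   >
      [1,2] "read" : (NP\N)/S
      [2,3] "sent" : S
    [3,4] "often" : N\(NP\N)

N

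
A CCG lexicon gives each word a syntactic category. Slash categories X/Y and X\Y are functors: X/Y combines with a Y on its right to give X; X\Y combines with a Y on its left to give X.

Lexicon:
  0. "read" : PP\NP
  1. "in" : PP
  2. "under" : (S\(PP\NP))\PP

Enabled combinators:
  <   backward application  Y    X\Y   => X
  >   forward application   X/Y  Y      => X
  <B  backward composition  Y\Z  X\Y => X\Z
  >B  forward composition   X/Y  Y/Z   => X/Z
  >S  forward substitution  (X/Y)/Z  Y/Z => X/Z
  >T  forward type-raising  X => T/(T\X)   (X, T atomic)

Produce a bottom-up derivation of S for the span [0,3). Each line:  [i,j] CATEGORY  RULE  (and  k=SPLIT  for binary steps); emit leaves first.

[0,1] PP\NP  lex  "read"
[1,2] PP  lex  "in"
[2,3] (S\(PP\NP))\PP  lex  "under"
[1,3] S\(PP\NP)  <  k=2
[0,3] S  <  k=1

[0,3] S   <
  [0,1] "read" : PP\NP
  [1,3] S\(PP\NP)   <
    [1,2] "in" : PP
    [2,3] "under" : (S\(PP\NP))\PP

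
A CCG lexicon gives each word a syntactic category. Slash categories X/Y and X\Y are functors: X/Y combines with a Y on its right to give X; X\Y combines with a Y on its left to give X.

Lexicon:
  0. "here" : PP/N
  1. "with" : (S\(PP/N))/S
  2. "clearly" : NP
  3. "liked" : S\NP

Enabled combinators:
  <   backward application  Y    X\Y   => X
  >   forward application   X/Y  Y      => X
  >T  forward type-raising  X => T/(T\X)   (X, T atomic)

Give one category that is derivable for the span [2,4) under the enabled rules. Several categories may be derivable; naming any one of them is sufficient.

S

[0,4] S   <
  [0,1] "here" : PP/N
  [1,4] S\(PP/N)   >
    [1,2] "with" : (S\(PP/N))/S
    [2,4] S   >
      [2,3] S/(S\NP)   >T
        [2,3] "clearly" : NP
      [3,4] "liked" : S\NP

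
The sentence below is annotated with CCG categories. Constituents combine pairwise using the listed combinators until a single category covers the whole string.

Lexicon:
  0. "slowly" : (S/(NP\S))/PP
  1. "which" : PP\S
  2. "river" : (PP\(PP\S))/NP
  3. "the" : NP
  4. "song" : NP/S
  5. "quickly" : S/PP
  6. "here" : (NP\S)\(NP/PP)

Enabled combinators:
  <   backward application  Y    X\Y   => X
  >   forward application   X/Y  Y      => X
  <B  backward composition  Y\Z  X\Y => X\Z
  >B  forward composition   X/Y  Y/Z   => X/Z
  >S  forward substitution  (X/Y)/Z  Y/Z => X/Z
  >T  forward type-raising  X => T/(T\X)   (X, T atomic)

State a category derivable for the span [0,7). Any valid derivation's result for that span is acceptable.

S

[0,7] S   >
  [0,4] S/(NP\S)   >
    [0,1] "slowly" : (S/(NP\S))/PP
    [1,4] PP   <
      [1,2] "which" : PP\S
      [2,4] PP\(PP\S)   >
        [2,3] "river" : (PP\(PP\S))/NP
        [3,4] "the" : NP
  [4,7] NP\S   <
    [4,6] NP/PP   >B
      [4,5] "song" : NP/S
      [5,6] "quickly" : S/PP
    [6,7] "here" : (NP\S)\(NP/PP)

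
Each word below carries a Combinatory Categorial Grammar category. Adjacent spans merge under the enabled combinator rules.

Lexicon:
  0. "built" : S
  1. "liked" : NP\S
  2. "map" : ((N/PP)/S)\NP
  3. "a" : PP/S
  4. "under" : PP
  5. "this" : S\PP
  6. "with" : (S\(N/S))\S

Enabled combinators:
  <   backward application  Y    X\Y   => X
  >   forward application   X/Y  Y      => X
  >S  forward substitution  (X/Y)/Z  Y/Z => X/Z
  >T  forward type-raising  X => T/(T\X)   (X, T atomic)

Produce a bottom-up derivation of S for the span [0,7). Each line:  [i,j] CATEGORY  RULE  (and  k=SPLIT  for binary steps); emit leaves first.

[0,7] S   <
  [0,4] N/S   >S
    [0,3] (N/PP)/S   <
      [0,2] NP   >
        [0,1] NP/(NP\S)   >T
          [0,1] "built" : S
        [1,2] "liked" : NP\S
      [2,3] "map" : ((N/PP)/S)\NP
    [3,4] "a" : PP/S
  [4,7] S\(N/S)   <
    [4,6] S   >
      [4,5] S/(S\PP)   >T
        [4,5] "under" : PP
      [5,6] "this" : S\PP
    [6,7] "with" : (S\(N/S))\S

[0,1] S  lex  "built"
[0,1] NP/(NP\S)  >T
[1,2] NP\S  lex  "liked"
[0,2] NP  >  k=1
[2,3] ((N/PP)/S)\NP  lex  "map"
[0,3] (N/PP)/S  <  k=2
[3,4] PP/S  lex  "a"
[0,4] N/S  >S  k=3
[4,5] PP  lex  "under"
[4,5] S/(S\PP)  >T
[5,6] S\PP  lex  "this"
[4,6] S  >  k=5
[6,7] (S\(N/S))\S  lex  "with"
[4,7] S\(N/S)  <  k=6
[0,7] S  <  k=4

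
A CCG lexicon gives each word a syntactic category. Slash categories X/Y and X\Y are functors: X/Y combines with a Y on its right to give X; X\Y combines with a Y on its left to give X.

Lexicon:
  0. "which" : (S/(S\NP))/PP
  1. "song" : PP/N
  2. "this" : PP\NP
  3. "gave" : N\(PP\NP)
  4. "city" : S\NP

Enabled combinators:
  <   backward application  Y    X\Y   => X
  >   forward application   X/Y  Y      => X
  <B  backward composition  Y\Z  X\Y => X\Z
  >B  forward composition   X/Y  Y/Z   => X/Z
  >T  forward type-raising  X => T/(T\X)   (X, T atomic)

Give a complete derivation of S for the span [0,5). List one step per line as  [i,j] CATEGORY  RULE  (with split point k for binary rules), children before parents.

[0,5] S   >
  [0,4] S/(S\NP)   >
    [0,1] "which" : (S/(S\NP))/PP
    [1,4] PP   >
      [1,2] "song" : PP/N
      [2,4] N   <
        [2,3] "this" : PP\NP
        [3,4] "gave" : N\(PP\NP)
  [4,5] "city" : S\NP

[0,1] (S/(S\NP))/PP  lex  "which"
[1,2] PP/N  lex  "song"
[2,3] PP\NP  lex  "this"
[3,4] N\(PP\NP)  lex  "gave"
[2,4] N  <  k=3
[1,4] PP  >  k=2
[0,4] S/(S\NP)  >  k=1
[4,5] S\NP  lex  "city"
[0,5] S  >  k=4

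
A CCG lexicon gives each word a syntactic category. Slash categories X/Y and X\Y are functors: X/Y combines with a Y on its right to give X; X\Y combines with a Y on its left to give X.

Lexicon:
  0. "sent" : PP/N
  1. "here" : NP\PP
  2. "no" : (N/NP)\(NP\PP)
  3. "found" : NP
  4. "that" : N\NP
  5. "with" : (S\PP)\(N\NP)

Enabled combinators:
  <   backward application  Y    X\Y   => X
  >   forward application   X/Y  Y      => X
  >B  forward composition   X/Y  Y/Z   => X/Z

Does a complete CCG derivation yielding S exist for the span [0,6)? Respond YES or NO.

[0,6] S   <
  [0,4] PP   >
    [0,1] "sent" : PP/N
    [1,4] N   >
      [1,3] N/NP   <
        [1,2] "here" : NP\PP
        [2,3] "no" : (N/NP)\(NP\PP)
      [3,4] "found" : NP
  [4,6] S\PP   <
    [4,5] "that" : N\NP
    [5,6] "with" : (S\PP)\(N\NP)

YES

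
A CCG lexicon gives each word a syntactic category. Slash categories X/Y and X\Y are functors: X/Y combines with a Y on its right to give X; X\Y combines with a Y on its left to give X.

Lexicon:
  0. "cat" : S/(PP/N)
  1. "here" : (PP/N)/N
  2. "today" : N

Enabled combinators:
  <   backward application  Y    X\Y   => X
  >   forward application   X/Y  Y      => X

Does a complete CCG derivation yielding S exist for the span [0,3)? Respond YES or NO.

[0,3] S   >
  [0,1] "cat" : S/(PP/N)
  [1,3] PP/N   >
    [1,2] "here" : (PP/N)/N
    [2,3] "today" : N

YES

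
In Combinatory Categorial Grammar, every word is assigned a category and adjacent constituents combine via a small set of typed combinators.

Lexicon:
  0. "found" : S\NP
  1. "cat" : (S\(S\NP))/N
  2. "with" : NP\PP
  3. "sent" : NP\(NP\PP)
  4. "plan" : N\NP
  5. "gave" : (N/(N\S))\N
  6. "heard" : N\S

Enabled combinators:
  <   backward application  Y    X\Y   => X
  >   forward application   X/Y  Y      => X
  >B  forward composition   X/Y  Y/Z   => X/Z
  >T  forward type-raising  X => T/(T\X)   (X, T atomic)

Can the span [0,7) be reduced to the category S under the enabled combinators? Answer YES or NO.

[0,7] S   <
  [0,1] "found" : S\NP
  [1,7] S\(S\NP)   >
    [1,2] "cat" : (S\(S\NP))/N
    [2,7] N   >
      [2,6] N/(N\S)   <
        [2,5] N   <
          [2,4] NP   <
            [2,3] "with" : NP\PP
            [3,4] "sent" : NP\(NP\PP)
          [4,5] "plan" : N\NP
        [5,6] "gave" : (N/(N\S))\N
      [6,7] "heard" : N\S

YES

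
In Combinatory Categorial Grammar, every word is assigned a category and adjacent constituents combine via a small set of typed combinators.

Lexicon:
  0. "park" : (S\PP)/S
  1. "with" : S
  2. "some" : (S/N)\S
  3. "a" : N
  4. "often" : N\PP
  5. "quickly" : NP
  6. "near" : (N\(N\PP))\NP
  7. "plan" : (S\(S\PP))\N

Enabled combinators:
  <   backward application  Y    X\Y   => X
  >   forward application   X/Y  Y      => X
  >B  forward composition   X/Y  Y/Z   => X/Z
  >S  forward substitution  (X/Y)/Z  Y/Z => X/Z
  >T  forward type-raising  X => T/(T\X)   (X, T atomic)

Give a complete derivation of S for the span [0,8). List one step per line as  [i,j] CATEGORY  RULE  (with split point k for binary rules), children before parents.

[0,8] S   <
  [0,4] S\PP   >
    [0,1] "park" : (S\PP)/S
    [1,4] S   >
      [1,3] S/N   <
        [1,2] "with" : S
        [2,3] "some" : (S/N)\S
      [3,4] "a" : N
  [4,8] S\(S\PP)   <
    [4,7] N   <
      [4,5] "often" : N\PP
      [5,7] N\(N\PP)   <
        [5,6] "quickly" : NP
        [6,7] "near" : (N\(N\PP))\NP
    [7,8] "plan" : (S\(S\PP))\N

[0,1] (S\PP)/S  lex  "park"
[1,2] S  lex  "with"
[2,3] (S/N)\S  lex  "some"
[1,3] S/N  <  k=2
[3,4] N  lex  "a"
[1,4] S  >  k=3
[0,4] S\PP  >  k=1
[4,5] N\PP  lex  "often"
[5,6] NP  lex  "quickly"
[6,7] (N\(N\PP))\NP  lex  "near"
[5,7] N\(N\PP)  <  k=6
[4,7] N  <  k=5
[7,8] (S\(S\PP))\N  lex  "plan"
[4,8] S\(S\PP)  <  k=7
[0,8] S  <  k=4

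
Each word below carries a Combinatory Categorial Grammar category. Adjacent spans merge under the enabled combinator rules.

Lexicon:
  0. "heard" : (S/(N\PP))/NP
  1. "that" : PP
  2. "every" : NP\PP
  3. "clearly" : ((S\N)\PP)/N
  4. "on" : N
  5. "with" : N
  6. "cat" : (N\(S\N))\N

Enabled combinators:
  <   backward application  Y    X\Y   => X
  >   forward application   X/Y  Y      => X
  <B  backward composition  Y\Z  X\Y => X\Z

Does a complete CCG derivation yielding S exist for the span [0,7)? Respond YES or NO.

[0,7] S   >
  [0,3] S/(N\PP)   >
    [0,1] "heard" : (S/(N\PP))/NP
    [1,3] NP   <
      [1,2] "that" : PP
      [2,3] "every" : NP\PP
  [3,7] N\PP   <B
    [3,5] (S\N)\PP   >
      [3,4] "clearly" : ((S\N)\PP)/N
      [4,5] "on" : N
    [5,7] N\(S\N)   <
      [5,6] "with" : N
      [6,7] "cat" : (N\(S\N))\N

YES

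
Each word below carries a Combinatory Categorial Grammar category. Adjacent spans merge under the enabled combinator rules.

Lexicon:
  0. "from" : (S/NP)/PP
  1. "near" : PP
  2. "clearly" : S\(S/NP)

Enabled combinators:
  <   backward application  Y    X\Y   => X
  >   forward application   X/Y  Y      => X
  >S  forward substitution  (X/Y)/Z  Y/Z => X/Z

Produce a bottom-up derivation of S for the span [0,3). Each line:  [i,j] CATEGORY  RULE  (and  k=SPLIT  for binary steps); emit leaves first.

[0,3] S   <
  [0,2] S/NP   >
    [0,1] "from" : (S/NP)/PP
    [1,2] "near" : PP
  [2,3] "clearly" : S\(S/NP)

[0,1] (S/NP)/PP  lex  "from"
[1,2] PP  lex  "near"
[0,2] S/NP  >  k=1
[2,3] S\(S/NP)  lex  "clearly"
[0,3] S  <  k=2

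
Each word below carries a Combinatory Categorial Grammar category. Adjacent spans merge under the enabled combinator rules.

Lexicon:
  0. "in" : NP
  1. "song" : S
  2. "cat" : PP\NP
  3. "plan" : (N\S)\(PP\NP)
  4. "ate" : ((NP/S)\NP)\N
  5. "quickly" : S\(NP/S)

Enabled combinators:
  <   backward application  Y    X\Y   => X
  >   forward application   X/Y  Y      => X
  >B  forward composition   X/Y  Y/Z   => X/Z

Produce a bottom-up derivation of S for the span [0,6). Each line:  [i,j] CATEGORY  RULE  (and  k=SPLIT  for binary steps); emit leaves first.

[0,1] NP  lex  "in"
[1,2] S  lex  "song"
[2,3] PP\NP  lex  "cat"
[3,4] (N\S)\(PP\NP)  lex  "plan"
[2,4] N\S  <  k=3
[1,4] N  <  k=2
[4,5] ((NP/S)\NP)\N  lex  "ate"
[1,5] (NP/S)\NP  <  k=4
[0,5] NP/S  <  k=1
[5,6] S\(NP/S)  lex  "quickly"
[0,6] S  <  k=5

[0,6] S   <
  [0,5] NP/S   <
    [0,1] "in" : NP
    [1,5] (NP/S)\NP   <
      [1,4] N   <
        [1,2] "song" : S
        [2,4] N\S   <
          [2,3] "cat" : PP\NP
          [3,4] "plan" : (N\S)\(PP\NP)
      [4,5] "ate" : ((NP/S)\NP)\N
  [5,6] "quickly" : S\(NP/S)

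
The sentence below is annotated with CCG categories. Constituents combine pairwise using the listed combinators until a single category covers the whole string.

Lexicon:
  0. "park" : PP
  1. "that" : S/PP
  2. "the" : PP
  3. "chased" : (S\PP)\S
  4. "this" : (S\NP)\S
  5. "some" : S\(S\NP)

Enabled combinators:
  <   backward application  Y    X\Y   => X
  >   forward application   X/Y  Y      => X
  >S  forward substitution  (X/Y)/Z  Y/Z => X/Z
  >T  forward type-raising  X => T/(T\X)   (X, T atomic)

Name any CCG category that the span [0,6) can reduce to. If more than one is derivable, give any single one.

[0,6] S   <
  [0,5] S\NP   <
    [0,4] S   <
      [0,1] "park" : PP
      [1,4] S\PP   <
        [1,3] S   >
          [1,2] "that" : S/PP
          [2,3] "the" : PP
        [3,4] "chased" : (S\PP)\S
    [4,5] "this" : (S\NP)\S
  [5,6] "some" : S\(S\NP)

S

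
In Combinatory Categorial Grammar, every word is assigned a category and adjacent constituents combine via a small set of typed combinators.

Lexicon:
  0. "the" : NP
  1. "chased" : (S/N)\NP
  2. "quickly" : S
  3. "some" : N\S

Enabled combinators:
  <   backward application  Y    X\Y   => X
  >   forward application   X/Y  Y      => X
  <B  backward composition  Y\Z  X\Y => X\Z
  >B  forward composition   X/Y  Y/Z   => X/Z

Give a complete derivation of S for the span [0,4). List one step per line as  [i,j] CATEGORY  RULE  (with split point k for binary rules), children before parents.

[0,4] S   >
  [0,2] S/N   <
    [0,1] "the" : NP
    [1,2] "chased" : (S/N)\NP
  [2,4] N   <
    [2,3] "quickly" : S
    [3,4] "some" : N\S

[0,1] NP  lex  "the"
[1,2] (S/N)\NP  lex  "chased"
[0,2] S/N  <  k=1
[2,3] S  lex  "quickly"
[3,4] N\S  lex  "some"
[2,4] N  <  k=3
[0,4] S  >  k=2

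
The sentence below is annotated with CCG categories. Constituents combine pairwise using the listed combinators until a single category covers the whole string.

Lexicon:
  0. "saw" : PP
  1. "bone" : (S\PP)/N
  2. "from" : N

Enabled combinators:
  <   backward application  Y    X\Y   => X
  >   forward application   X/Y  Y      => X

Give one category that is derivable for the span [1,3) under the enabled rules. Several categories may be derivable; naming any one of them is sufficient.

[0,3] S   <
  [0,1] "saw" : PP
  [1,3] S\PP   >
    [1,2] "bone" : (S\PP)/N
    [2,3] "from" : N

S\PP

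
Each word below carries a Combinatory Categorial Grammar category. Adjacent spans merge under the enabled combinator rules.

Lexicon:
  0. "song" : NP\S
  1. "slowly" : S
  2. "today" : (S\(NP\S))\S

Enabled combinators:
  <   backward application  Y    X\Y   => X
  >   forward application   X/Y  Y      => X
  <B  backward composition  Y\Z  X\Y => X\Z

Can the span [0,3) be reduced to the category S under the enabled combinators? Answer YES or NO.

[0,3] S   <
  [0,1] "song" : NP\S
  [1,3] S\(NP\S)   <
    [1,2] "slowly" : S
    [2,3] "today" : (S\(NP\S))\S

YES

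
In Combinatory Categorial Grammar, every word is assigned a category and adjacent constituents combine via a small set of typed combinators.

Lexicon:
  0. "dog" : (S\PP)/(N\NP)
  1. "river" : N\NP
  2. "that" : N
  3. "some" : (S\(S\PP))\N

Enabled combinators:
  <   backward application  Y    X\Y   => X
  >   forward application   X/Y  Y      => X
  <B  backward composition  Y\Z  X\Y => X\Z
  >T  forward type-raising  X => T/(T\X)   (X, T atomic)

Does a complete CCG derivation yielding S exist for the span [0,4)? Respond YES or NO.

[0,4] S   <
  [0,2] S\PP   >
    [0,1] "dog" : (S\PP)/(N\NP)
    [1,2] "river" : N\NP
  [2,4] S\(S\PP)   <
    [2,3] "that" : N
    [3,4] "some" : (S\(S\PP))\N

YES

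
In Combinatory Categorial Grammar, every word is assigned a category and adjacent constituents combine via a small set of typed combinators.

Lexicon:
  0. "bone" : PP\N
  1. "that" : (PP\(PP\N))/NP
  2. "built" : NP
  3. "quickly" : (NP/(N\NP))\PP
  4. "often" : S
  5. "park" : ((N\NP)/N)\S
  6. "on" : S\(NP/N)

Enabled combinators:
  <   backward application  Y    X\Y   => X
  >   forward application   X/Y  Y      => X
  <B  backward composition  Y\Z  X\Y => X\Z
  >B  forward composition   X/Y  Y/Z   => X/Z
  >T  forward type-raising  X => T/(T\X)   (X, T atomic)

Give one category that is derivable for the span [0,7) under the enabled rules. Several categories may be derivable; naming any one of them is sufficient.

[0,7] S   <
  [0,6] NP/N   >B
    [0,4] NP/(N\NP)   <
      [0,3] PP   <
        [0,1] "bone" : PP\N
        [1,3] PP\(PP\N)   >
          [1,2] "that" : (PP\(PP\N))/NP
          [2,3] "built" : NP
      [3,4] "quickly" : (NP/(N\NP))\PP
    [4,6] (N\NP)/N   <
      [4,5] "often" : S
      [5,6] "park" : ((N\NP)/N)\S
  [6,7] "on" : S\(NP/N)

S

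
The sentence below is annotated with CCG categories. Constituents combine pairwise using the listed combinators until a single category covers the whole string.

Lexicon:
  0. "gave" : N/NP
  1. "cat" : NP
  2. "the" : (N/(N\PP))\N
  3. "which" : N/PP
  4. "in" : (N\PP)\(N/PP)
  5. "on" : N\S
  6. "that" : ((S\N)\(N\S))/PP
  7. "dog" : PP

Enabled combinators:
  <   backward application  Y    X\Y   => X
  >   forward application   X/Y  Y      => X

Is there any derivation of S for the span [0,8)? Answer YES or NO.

[0,8] S   <
  [0,5] N   >
    [0,3] N/(N\PP)   <
      [0,2] N   >
        [0,1] "gave" : N/NP
        [1,2] "cat" : NP
      [2,3] "the" : (N/(N\PP))\N
    [3,5] N\PP   <
      [3,4] "which" : N/PP
      [4,5] "in" : (N\PP)\(N/PP)
  [5,8] S\N   <
    [5,6] "on" : N\S
    [6,8] (S\N)\(N\S)   >
      [6,7] "that" : ((S\N)\(N\S))/PP
      [7,8] "dog" : PP

YES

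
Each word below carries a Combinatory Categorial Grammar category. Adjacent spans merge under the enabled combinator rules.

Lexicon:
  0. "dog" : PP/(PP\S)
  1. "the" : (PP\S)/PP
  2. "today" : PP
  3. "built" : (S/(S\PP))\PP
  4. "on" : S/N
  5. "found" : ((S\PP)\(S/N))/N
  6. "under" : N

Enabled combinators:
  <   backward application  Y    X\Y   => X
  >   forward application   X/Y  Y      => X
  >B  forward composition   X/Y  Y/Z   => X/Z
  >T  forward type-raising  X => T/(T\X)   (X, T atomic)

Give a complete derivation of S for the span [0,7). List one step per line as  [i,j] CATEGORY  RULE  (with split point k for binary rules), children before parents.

[0,7] S   >
  [0,4] S/(S\PP)   <
    [0,3] PP   >
      [0,1] "dog" : PP/(PP\S)
      [1,3] PP\S   >
        [1,2] "the" : (PP\S)/PP
        [2,3] "today" : PP
    [3,4] "built" : (S/(S\PP))\PP
  [4,7] S\PP   <
    [4,5] "on" : S/N
    [5,7] (S\PP)\(S/N)   >
      [5,6] "found" : ((S\PP)\(S/N))/N
      [6,7] "under" : N

[0,1] PP/(PP\S)  lex  "dog"
[1,2] (PP\S)/PP  lex  "the"
[2,3] PP  lex  "today"
[1,3] PP\S  >  k=2
[0,3] PP  >  k=1
[3,4] (S/(S\PP))\PP  lex  "built"
[0,4] S/(S\PP)  <  k=3
[4,5] S/N  lex  "on"
[5,6] ((S\PP)\(S/N))/N  lex  "found"
[6,7] N  lex  "under"
[5,7] (S\PP)\(S/N)  >  k=6
[4,7] S\PP  <  k=5
[0,7] S  >  k=4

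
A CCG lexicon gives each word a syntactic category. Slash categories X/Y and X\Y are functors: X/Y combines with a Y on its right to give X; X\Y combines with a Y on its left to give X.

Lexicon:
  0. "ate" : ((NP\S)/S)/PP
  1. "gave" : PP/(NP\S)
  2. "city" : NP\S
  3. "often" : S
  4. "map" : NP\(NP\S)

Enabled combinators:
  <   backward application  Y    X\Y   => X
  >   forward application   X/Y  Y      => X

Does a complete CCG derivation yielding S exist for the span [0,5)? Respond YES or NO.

NO

((NP\S)/S)/PP PP/(NP\S) NP\S S NP\(NP\S)
CKY chart[0,5] = {NP}; S ∉ chart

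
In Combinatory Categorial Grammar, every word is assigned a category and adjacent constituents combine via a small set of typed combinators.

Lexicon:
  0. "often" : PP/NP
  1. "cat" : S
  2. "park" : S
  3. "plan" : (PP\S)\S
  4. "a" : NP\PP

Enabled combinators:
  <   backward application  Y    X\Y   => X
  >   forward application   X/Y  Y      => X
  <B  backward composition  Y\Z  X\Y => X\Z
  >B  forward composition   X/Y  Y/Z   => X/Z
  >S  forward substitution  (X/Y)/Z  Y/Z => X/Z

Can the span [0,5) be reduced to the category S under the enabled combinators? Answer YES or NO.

NO

PP/NP S S (PP\S)\S NP\PP
CKY chart[0,5] = {PP}; S ∉ chart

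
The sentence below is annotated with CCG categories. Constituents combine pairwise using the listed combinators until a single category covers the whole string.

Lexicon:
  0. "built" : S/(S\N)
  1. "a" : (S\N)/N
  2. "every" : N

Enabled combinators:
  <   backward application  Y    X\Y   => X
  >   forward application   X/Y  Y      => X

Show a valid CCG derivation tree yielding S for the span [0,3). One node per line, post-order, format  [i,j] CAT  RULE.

[0,3] S   >
  [0,1] "built" : S/(S\N)
  [1,3] S\N   >
    [1,2] "a" : (S\N)/N
    [2,3] "every" : N

[0,1] S/(S\N)  lex  "built"
[1,2] (S\N)/N  lex  "a"
[2,3] N  lex  "every"
[1,3] S\N  >  k=2
[0,3] S  >  k=1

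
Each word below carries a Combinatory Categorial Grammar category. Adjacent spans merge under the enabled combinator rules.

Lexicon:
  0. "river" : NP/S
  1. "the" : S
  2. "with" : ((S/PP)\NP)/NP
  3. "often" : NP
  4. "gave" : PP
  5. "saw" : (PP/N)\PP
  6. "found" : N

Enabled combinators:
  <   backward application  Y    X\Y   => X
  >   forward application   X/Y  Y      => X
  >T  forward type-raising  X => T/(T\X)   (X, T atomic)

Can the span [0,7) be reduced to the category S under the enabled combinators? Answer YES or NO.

[0,7] S   >
  [0,4] S/PP   <
    [0,2] NP   >
      [0,1] "river" : NP/S
      [1,2] "the" : S
    [2,4] (S/PP)\NP   >
      [2,3] "with" : ((S/PP)\NP)/NP
      [3,4] "often" : NP
  [4,7] PP   >
    [4,6] PP/N   <
      [4,5] "gave" : PP
      [5,6] "saw" : (PP/N)\PP
    [6,7] "found" : N

YES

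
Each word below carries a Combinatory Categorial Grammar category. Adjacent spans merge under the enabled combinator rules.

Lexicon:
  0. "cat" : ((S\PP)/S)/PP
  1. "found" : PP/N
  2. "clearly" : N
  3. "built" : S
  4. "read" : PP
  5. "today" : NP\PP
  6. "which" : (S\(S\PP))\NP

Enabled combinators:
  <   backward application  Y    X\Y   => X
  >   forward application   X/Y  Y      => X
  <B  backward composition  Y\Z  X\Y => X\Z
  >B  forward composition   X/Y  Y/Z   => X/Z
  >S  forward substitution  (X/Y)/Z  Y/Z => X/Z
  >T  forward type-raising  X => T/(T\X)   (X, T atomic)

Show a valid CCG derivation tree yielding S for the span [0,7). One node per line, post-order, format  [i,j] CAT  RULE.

[0,1] ((S\PP)/S)/PP  lex  "cat"
[1,2] PP/N  lex  "found"
[2,3] N  lex  "clearly"
[1,3] PP  >  k=2
[0,3] (S\PP)/S  >  k=1
[3,4] S  lex  "built"
[0,4] S\PP  >  k=3
[4,5] PP  lex  "read"
[5,6] NP\PP  lex  "today"
[4,6] NP  <  k=5
[6,7] (S\(S\PP))\NP  lex  "which"
[4,7] S\(S\PP)  <  k=6
[0,7] S  <  k=4

[0,7] S   <
  [0,4] S\PP   >
    [0,3] (S\PP)/S   >
      [0,1] "cat" : ((S\PP)/S)/PP
      [1,3] PP   >
        [1,2] "found" : PP/N
        [2,3] "clearly" : N
    [3,4] "built" : S
  [4,7] S\(S\PP)   <
    [4,6] NP   <
      [4,5] "read" : PP
      [5,6] "today" : NP\PP
    [6,7] "which" : (S\(S\PP))\NP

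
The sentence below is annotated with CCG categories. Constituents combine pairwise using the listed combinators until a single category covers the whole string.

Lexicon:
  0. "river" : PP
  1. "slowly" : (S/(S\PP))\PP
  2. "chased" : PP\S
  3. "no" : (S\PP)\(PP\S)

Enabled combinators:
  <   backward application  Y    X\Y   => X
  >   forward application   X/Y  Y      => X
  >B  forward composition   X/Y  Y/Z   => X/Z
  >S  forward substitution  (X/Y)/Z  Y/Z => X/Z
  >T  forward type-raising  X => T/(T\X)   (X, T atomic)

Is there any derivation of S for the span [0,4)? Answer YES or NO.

[0,4] S   >
  [0,2] S/(S\PP)   <
    [0,1] "river" : PP
    [1,2] "slowly" : (S/(S\PP))\PP
  [2,4] S\PP   <
    [2,3] "chased" : PP\S
    [3,4] "no" : (S\PP)\(PP\S)

YES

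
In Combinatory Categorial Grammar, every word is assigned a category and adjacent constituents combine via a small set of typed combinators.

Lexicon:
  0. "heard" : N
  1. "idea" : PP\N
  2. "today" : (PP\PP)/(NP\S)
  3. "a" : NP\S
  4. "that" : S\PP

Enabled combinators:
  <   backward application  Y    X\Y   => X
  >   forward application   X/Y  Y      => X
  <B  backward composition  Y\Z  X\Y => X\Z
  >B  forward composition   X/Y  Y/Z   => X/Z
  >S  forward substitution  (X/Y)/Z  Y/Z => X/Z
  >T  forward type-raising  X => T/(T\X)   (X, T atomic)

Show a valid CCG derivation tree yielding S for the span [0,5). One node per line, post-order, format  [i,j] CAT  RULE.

[0,1] N  lex  "heard"
[1,2] PP\N  lex  "idea"
[0,2] PP  <  k=1
[2,3] (PP\PP)/(NP\S)  lex  "today"
[3,4] NP\S  lex  "a"
[2,4] PP\PP  >  k=3
[4,5] S\PP  lex  "that"
[2,5] S\PP  <B  k=4
[0,5] S  <  k=2

[0,5] S   <
  [0,2] PP   <
    [0,1] "heard" : N
    [1,2] "idea" : PP\N
  [2,5] S\PP   <B
    [2,4] PP\PP   >
      [2,3] "today" : (PP\PP)/(NP\S)
      [3,4] "a" : NP\S
    [4,5] "that" : S\PP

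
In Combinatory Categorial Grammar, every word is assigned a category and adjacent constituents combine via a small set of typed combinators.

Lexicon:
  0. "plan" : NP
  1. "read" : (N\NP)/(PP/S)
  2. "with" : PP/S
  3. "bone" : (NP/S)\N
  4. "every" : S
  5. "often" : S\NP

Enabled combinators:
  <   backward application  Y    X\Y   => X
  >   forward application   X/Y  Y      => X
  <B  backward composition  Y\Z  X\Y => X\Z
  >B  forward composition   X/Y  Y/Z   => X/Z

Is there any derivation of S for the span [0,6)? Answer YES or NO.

[0,6] S   <
  [0,5] NP   >
    [0,4] NP/S   <
      [0,3] N   <
        [0,1] "plan" : NP
        [1,3] N\NP   >
          [1,2] "read" : (N\NP)/(PP/S)
          [2,3] "with" : PP/S
      [3,4] "bone" : (NP/S)\N
    [4,5] "every" : S
  [5,6] "often" : S\NP

YES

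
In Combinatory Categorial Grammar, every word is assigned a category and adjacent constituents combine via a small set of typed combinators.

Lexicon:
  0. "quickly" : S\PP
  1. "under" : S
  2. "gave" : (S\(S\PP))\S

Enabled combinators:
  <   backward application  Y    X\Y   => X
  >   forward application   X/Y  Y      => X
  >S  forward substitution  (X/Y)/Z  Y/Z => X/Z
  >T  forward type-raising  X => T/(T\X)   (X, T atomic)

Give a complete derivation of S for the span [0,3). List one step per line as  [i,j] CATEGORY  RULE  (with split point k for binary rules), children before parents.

[0,1] S\PP  lex  "quickly"
[1,2] S  lex  "under"
[2,3] (S\(S\PP))\S  lex  "gave"
[1,3] S\(S\PP)  <  k=2
[0,3] S  <  k=1

[0,3] S   <
  [0,1] "quickly" : S\PP
  [1,3] S\(S\PP)   <
    [1,2] "under" : S
    [2,3] "gave" : (S\(S\PP))\S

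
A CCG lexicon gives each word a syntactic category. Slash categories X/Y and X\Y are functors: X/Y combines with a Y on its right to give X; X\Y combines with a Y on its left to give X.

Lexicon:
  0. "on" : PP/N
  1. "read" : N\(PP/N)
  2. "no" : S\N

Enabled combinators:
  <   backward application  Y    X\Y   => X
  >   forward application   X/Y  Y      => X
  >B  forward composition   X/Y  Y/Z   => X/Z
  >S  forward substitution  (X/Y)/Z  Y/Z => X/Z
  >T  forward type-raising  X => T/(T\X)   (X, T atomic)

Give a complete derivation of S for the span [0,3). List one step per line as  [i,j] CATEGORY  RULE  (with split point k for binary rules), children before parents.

[0,1] PP/N  lex  "on"
[1,2] N\(PP/N)  lex  "read"
[0,2] N  <  k=1
[2,3] S\N  lex  "no"
[0,3] S  <  k=2

[0,3] S   <
  [0,2] N   <
    [0,1] "on" : PP/N
    [1,2] "read" : N\(PP/N)
  [2,3] "no" : S\N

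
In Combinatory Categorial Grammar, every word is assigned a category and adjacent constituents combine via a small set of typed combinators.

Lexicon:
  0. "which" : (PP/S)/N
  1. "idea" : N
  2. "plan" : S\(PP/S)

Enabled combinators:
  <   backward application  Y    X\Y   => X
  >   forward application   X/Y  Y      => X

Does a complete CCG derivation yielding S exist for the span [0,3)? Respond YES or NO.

[0,3] S   <
  [0,2] PP/S   >
    [0,1] "which" : (PP/S)/N
    [1,2] "idea" : N
  [2,3] "plan" : S\(PP/S)

YES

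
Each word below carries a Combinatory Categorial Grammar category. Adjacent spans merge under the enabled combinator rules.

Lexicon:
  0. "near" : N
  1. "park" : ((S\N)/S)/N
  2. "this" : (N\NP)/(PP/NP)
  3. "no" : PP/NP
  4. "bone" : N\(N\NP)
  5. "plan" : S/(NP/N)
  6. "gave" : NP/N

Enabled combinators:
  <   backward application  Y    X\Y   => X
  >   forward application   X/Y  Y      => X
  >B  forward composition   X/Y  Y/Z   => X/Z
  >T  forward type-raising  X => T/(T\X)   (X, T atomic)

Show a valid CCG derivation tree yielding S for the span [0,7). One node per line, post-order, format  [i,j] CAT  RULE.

[0,1] N  lex  "near"
[0,1] S/(S\N)  >T
[1,2] ((S\N)/S)/N  lex  "park"
[2,3] (N\NP)/(PP/NP)  lex  "this"
[3,4] PP/NP  lex  "no"
[2,4] N\NP  >  k=3
[4,5] N\(N\NP)  lex  "bone"
[2,5] N  <  k=4
[1,5] (S\N)/S  >  k=2
[5,6] S/(NP/N)  lex  "plan"
[6,7] NP/N  lex  "gave"
[5,7] S  >  k=6
[1,7] S\N  >  k=5
[0,7] S  >  k=1

[0,7] S   >
  [0,1] S/(S\N)   >T
    [0,1] "near" : N
  [1,7] S\N   >
    [1,5] (S\N)/S   >
      [1,2] "park" : ((S\N)/S)/N
      [2,5] N   <
        [2,4] N\NP   >
          [2,3] "this" : (N\NP)/(PP/NP)
          [3,4] "no" : PP/NP
        [4,5] "bone" : N\(N\NP)
    [5,7] S   >
      [5,6] "plan" : S/(NP/N)
      [6,7] "gave" : NP/N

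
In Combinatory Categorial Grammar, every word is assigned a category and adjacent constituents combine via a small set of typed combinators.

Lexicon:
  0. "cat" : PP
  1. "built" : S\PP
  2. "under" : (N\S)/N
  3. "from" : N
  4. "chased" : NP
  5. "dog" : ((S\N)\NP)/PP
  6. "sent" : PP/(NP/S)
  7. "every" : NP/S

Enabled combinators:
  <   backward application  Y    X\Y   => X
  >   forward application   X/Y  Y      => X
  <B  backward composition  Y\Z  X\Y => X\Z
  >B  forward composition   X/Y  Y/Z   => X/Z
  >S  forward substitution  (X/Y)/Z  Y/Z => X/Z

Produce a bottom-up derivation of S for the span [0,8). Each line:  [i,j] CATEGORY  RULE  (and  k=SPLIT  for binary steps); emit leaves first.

[0,1] PP  lex  "cat"
[1,2] S\PP  lex  "built"
[0,2] S  <  k=1
[2,3] (N\S)/N  lex  "under"
[3,4] N  lex  "from"
[2,4] N\S  >  k=3
[0,4] N  <  k=2
[4,5] NP  lex  "chased"
[5,6] ((S\N)\NP)/PP  lex  "dog"
[6,7] PP/(NP/S)  lex  "sent"
[7,8] NP/S  lex  "every"
[6,8] PP  >  k=7
[5,8] (S\N)\NP  >  k=6
[4,8] S\N  <  k=5
[0,8] S  <  k=4

[0,8] S   <
  [0,4] N   <
    [0,2] S   <
      [0,1] "cat" : PP
      [1,2] "built" : S\PP
    [2,4] N\S   >
      [2,3] "under" : (N\S)/N
      [3,4] "from" : N
  [4,8] S\N   <
    [4,5] "chased" : NP
    [5,8] (S\N)\NP   >
      [5,6] "dog" : ((S\N)\NP)/PP
      [6,8] PP   >
        [6,7] "sent" : PP/(NP/S)
        [7,8] "every" : NP/S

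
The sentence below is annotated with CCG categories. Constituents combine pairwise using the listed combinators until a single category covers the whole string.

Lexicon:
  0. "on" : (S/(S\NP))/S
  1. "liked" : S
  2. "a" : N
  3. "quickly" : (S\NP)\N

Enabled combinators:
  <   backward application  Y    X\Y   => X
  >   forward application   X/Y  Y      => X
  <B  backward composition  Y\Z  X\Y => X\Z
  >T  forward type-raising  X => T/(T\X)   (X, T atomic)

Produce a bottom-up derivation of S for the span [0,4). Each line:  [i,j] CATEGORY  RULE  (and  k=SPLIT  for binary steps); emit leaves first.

[0,1] (S/(S\NP))/S  lex  "on"
[1,2] S  lex  "liked"
[0,2] S/(S\NP)  >  k=1
[2,3] N  lex  "a"
[3,4] (S\NP)\N  lex  "quickly"
[2,4] S\NP  <  k=3
[0,4] S  >  k=2

[0,4] S   >
  [0,2] S/(S\NP)   >
    [0,1] "on" : (S/(S\NP))/S
    [1,2] "liked" : S
  [2,4] S\NP   <
    [2,3] "a" : N
    [3,4] "quickly" : (S\NP)\N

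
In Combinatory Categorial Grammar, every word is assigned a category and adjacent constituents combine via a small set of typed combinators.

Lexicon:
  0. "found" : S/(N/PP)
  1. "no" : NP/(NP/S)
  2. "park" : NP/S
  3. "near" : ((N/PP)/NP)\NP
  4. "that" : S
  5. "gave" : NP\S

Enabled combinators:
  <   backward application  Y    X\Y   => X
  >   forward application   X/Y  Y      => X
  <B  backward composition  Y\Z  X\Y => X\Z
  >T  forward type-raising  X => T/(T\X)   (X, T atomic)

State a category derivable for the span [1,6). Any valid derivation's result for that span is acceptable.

[0,6] S   >
  [0,1] "found" : S/(N/PP)
  [1,6] N/PP   >
    [1,4] (N/PP)/NP   <
      [1,3] NP   >
        [1,2] "no" : NP/(NP/S)
        [2,3] "park" : NP/S
      [3,4] "near" : ((N/PP)/NP)\NP
    [4,6] NP   >
      [4,5] NP/(NP\S)   >T
        [4,5] "that" : S
      [5,6] "gave" : NP\S

N/PP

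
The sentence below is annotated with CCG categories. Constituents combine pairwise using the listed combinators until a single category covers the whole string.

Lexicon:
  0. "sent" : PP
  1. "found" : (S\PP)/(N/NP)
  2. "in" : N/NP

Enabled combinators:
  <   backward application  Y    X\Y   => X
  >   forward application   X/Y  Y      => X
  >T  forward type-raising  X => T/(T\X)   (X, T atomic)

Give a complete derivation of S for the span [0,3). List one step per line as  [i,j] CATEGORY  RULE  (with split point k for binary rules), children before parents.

[0,1] PP  lex  "sent"
[0,1] S/(S\PP)  >T
[1,2] (S\PP)/(N/NP)  lex  "found"
[2,3] N/NP  lex  "in"
[1,3] S\PP  >  k=2
[0,3] S  >  k=1

[0,3] S   >
  [0,1] S/(S\PP)   >T
    [0,1] "sent" : PP
  [1,3] S\PP   >
    [1,2] "found" : (S\PP)/(N/NP)
    [2,3] "in" : N/NP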